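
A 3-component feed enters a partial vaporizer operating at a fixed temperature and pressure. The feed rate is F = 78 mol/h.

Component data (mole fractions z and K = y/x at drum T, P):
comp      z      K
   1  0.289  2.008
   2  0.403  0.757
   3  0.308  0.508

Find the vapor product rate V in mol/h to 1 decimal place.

V = 8.9 mol/h

Let ψ = V/F and solve Σ zᵢ(Kᵢ−1)/(1+ψ(Kᵢ−1)) = 0.
g(0) = ΣzᵢKᵢ − 1 = 0.042 and g(1) = 1 − Σzᵢ/Kᵢ = -0.283, so a root lies in (0, 1).
Newton–Raphson from ψ = 0.5:
  ψ = 0.500: g = -0.1188, g' = -0.292 → ψ = 0.093
  ψ = 0.093: g = 0.0073, g' = -0.352 → ψ = 0.114
Converged at ψ = 0.114.
Then V = ψ·F = 0.1141·78 = 8.9 mol/h and L = F − V = 69.1 mol/h.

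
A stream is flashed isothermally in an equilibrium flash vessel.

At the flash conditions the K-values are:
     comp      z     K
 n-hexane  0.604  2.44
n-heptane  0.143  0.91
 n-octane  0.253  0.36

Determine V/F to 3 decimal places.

Material balance + equilibrium reduce to Σ zᵢ(Kᵢ−1)/(1+V/F(Kᵢ−1)) = 0.
Feasibility: ΣzᵢKᵢ = 1.695, Σzᵢ/Kᵢ = 1.107 — both > 1, two phases present.
Iterate (Newton) starting at V/F = 0.5:
  V/F = 0.500: g = 0.2541, g' = -0.649 → V/F = 0.892
  V/F = 0.892: g = -0.0103, g' = -0.804 → V/F = 0.879
Converged at V/F = 0.879.

V/F = 0.879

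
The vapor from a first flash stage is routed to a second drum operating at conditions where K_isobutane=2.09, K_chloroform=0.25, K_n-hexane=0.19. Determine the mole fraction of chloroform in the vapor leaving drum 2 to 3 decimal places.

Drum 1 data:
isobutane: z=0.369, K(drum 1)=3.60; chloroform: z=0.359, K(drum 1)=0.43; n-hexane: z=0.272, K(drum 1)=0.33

y_chloroform (drum 2) = 0.089

Drum 1:
Iterate (Newton) starting at ψ₁ = 0.5:
  ψ₁ = 0.500: g = -0.1431, g' = -0.976 → ψ₁ = 0.353
  ψ₁ = 0.353: g = 0.0050, g' = -1.070 → ψ₁ = 0.358
Converged at ψ₁ = 0.358.
Drum-1 compositions:
  isobutane: x = 0.191, y = 0.688
  chloroform: x = 0.451, y = 0.194
  n-hexane: x = 0.358, y = 0.118
Drum-2 feed = drum-1 vapor: z₂ = (0.6880, 0.1940, 0.1181).
Drum 2:
Let ψ₂ = V/F and solve Σ zᵢ(Kᵢ−1)/(1+ψ₂(Kᵢ−1)) = 0.
Check two-phase: ΣzᵢKᵢ = 1.509 > 1 and Σzᵢ/Kᵢ = 1.727 > 1, so g(0) = 0.509 > 0 and g(1) = -0.727 < 0.
Newton iteration, ψ₂⁰ = 0.62:
  ψ₂ = 0.620: g = -0.0166, g' = -0.985 → ψ₂ = 0.603
Converged at ψ₂ = 0.603.
  isobutane: x = 0.415, y = 0.868
  chloroform: x = 0.354, y = 0.089
  n-hexane: x = 0.231, y = 0.044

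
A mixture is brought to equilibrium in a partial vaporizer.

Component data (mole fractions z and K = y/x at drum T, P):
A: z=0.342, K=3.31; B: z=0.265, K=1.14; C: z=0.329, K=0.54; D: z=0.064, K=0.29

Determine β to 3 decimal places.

Iterate (Newton) starting at β = 0.52:
  β = 0.520: g = 0.1225, g' = -0.583 → β = 0.730
  β = 0.730: g = 0.0054, g' = -0.554 → β = 0.740
Converged at β = 0.740.

β = 0.740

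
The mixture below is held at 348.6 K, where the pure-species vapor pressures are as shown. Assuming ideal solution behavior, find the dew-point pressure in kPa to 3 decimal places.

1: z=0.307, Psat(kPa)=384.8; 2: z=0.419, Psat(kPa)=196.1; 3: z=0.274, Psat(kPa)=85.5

Pdew = 162.889 kPa

At the dew point ψ → 1, so Σzᵢ/Kᵢ = 1 with Kᵢ = Pᵢˢᵃᵗ/P ⇒ 1/P = Σzᵢ/Pᵢˢᵃᵗ.
1/P = 0.307/384.8 + 0.419/196.1 + 0.274/85.5 = 0.006139 ⇒ P = 162.889 kPa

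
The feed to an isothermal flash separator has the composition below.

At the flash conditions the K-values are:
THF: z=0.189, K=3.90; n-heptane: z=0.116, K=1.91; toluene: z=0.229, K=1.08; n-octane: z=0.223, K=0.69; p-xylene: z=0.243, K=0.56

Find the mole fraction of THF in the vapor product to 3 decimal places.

y_THF = 0.230

Newton iteration, V/F⁰ = 0.49:
  V/F = 0.490: g = 0.0992, g' = -0.425 → V/F = 0.724
  V/F = 0.724: g = 0.0119, g' = -0.339 → V/F = 0.759
Converged at V/F = 0.759.
Compositions from xᵢ = zᵢ/(1+V/F(Kᵢ−1)), yᵢ = Kᵢxᵢ:
  THF: x = 0.059, y = 0.230
  n-heptane: x = 0.069, y = 0.131
  toluene: x = 0.216, y = 0.233
  n-octane: x = 0.292, y = 0.201
  p-xylene: x = 0.365, y = 0.204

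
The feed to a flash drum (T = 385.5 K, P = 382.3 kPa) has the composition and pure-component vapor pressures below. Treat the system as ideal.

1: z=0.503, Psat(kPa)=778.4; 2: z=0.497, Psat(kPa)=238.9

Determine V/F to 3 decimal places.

Raoult's law: Kᵢ = Pᵢˢᵃᵗ/P = Pᵢˢᵃᵗ/382.3.
  K_1 = 778.4/382.3 = 2.03610, K_2 = 238.9/382.3 = 0.62490
Rachford–Rice: g(V/F) = Σ zᵢ(Kᵢ−1)/(1+V/F(Kᵢ−1)) = 0.
Feasibility: ΣzᵢKᵢ = 1.335, Σzᵢ/Kᵢ = 1.042 — both > 1, two phases present.
Binary case is linear: z₁(K₁−1)(1+V/F(K₂−1)) + z₂(K₂−1)(1+V/F(K₁−1)) = 0
⇒ V/F = [z₁(K₁−1)+z₂(K₂−1)] / [−(K₁−1)(K₂−1)] = 0.3347/0.3886 = 0.861

V/F = 0.861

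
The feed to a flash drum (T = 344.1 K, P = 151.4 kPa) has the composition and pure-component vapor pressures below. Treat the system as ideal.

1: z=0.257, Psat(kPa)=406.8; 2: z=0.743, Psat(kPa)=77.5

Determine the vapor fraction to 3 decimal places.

ψ = 0.086

Raoult's law: Kᵢ = Pᵢˢᵃᵗ/P = Pᵢˢᵃᵗ/151.4.
  K_1 = 406.8/151.4 = 2.68692, K_2 = 77.5/151.4 = 0.51189
Let ψ = V/F and solve Σ zᵢ(Kᵢ−1)/(1+ψ(Kᵢ−1)) = 0.
g(0) = ΣzᵢKᵢ − 1 = 0.071 and g(1) = 1 − Σzᵢ/Kᵢ = -0.547, so a root lies in (0, 1).
Newton–Raphson from ψ = 0.41:
  ψ = 0.410: g = -0.1971, g' = -0.532 → ψ = 0.040
  ψ = 0.040: g = 0.0365, g' = -0.827 → ψ = 0.084
  ψ = 0.084: g = 0.0017, g' = -0.754 → ψ = 0.086
Converged at ψ = 0.086.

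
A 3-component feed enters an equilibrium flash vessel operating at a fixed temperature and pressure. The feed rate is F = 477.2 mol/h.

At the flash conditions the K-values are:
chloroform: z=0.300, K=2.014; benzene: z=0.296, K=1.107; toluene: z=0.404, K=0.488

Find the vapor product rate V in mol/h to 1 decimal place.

Rachford–Rice: g(V/F) = Σ zᵢ(Kᵢ−1)/(1+V/F(Kᵢ−1)) = 0.
g(0) = ΣzᵢKᵢ − 1 = 0.129 and g(1) = 1 − Σzᵢ/Kᵢ = -0.244, so a root lies in (0, 1).
Iterate (Newton) starting at V/F = 0.5:
  V/F = 0.500: g = -0.0461, g' = -0.330 → V/F = 0.360
  V/F = 0.360: g = -0.0004, g' = -0.328 → V/F = 0.359
Converged at V/F = 0.359.
Then V = V/F·F = 0.3593·477.2 = 171.4 mol/h and L = F − V = 305.8 mol/h.

V = 171.4 mol/h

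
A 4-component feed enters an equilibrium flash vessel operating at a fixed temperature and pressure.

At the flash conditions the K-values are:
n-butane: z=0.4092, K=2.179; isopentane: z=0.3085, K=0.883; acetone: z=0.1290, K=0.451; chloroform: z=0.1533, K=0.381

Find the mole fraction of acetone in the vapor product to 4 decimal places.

Iterate (Newton) starting at ψ = 0.5:
  ψ = 0.5000: g = 0.03014, g' = -0.4270 → ψ = 0.5706
  ψ = 0.5706: g = -0.00009, g' = -0.4310 → ψ = 0.5704
Converged at ψ = 0.5704.
Compositions from xᵢ = zᵢ/(1+ψ(Kᵢ−1)), yᵢ = Kᵢxᵢ:
  n-butane: x = 0.2447, y = 0.5331
  isopentane: x = 0.3306, y = 0.2919
  acetone: x = 0.1878, y = 0.0847
  chloroform: x = 0.2370, y = 0.0903

y_acetone = 0.0847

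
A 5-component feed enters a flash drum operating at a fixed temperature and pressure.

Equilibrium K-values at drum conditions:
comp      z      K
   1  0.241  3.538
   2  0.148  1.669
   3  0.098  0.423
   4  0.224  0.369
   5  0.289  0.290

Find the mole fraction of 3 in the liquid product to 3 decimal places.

x_3 = 0.113

Material balance + equilibrium reduce to Σ zᵢ(Kᵢ−1)/(1+ψ(Kᵢ−1)) = 0.
Check two-phase: ΣzᵢKᵢ = 1.308 > 1 and Σzᵢ/Kᵢ = 1.992 > 1, so g(0) = 0.308 > 0 and g(1) = -0.992 < 0.
Iterate (Newton) starting at ψ = 0.5:
  ψ = 0.500: g = -0.2603, g' = -0.944 → ψ = 0.224
  ψ = 0.224: g = 0.0024, g' = -1.051 → ψ = 0.226
Converged at ψ = 0.226.
Compositions from xᵢ = zᵢ/(1+ψ(Kᵢ−1)), yᵢ = Kᵢxᵢ:
  1: x = 0.153, y = 0.542
  2: x = 0.129, y = 0.215
  3: x = 0.113, y = 0.048
  4: x = 0.261, y = 0.096
  5: x = 0.344, y = 0.100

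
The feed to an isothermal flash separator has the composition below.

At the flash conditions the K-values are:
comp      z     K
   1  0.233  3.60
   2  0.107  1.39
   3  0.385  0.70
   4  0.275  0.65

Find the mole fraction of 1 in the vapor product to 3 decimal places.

Rachford–Rice: g(ψ) = Σ zᵢ(Kᵢ−1)/(1+ψ(Kᵢ−1)) = 0.
Check two-phase: ΣzᵢKᵢ = 1.436 > 1 and Σzᵢ/Kᵢ = 1.115 > 1, so g(0) = 0.436 > 0 and g(1) = -0.115 < 0.
Newton iteration, ψ⁰ = 0.48:
  ψ = 0.480: g = 0.0540, g' = -0.419 → ψ = 0.609
  ψ = 0.609: g = 0.0046, g' = -0.353 → ψ = 0.622
Converged at ψ = 0.622.
Compositions from xᵢ = zᵢ/(1+ψ(Kᵢ−1)), yᵢ = Kᵢxᵢ:
  1: x = 0.089, y = 0.320
  2: x = 0.086, y = 0.120
  3: x = 0.473, y = 0.331
  4: x = 0.352, y = 0.228

y_1 = 0.320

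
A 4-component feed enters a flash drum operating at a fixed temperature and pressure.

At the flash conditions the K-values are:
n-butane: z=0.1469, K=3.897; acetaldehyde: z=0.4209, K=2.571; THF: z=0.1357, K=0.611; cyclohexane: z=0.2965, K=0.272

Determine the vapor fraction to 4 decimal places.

ψ = 0.6444

Let ψ = V/F and solve Σ zᵢ(Kᵢ−1)/(1+ψ(Kᵢ−1)) = 0.
Check two-phase: ΣzᵢKᵢ = 1.8182 > 1 and Σzᵢ/Kᵢ = 1.5136 > 1, so g(0) = 0.8182 > 0 and g(1) = -0.5136 < 0.
Iterate (Newton) starting at ψ = 0.5:
  ψ = 0.5000: g = 0.13922, g' = -0.9516 → ψ = 0.6463
  ψ = 0.6463: g = -0.00191, g' = -1.0023 → ψ = 0.6444
Converged at ψ = 0.6444.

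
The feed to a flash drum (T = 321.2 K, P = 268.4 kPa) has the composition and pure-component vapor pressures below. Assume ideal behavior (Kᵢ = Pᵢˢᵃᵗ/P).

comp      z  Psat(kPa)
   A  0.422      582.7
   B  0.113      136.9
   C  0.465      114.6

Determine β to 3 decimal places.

Raoult's law: Kᵢ = Pᵢˢᵃᵗ/P = Pᵢˢᵃᵗ/268.4.
  K_A = 582.7/268.4 = 2.17101, K_B = 136.9/268.4 = 0.51006, K_C = 114.6/268.4 = 0.42697
Let β = V/F and solve Σ zᵢ(Kᵢ−1)/(1+β(Kᵢ−1)) = 0.
Feasibility: ΣzᵢKᵢ = 1.172, Σzᵢ/Kᵢ = 1.505 — both > 1, two phases present.
Newton iteration, β⁰ = 0.5:
  β = 0.500: g = -0.1351, g' = -0.578 → β = 0.266
  β = 0.266: g = -0.0013, g' = -0.585 → β = 0.264
Converged at β = 0.264.

β = 0.264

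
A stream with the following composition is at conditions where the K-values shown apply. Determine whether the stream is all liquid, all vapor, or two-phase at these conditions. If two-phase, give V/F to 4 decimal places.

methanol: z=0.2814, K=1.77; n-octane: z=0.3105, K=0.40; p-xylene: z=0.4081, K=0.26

all liquid

ΣzᵢKᵢ = 0.7284; Σzᵢ/Kᵢ = 2.5048.
Since ΣzᵢKᵢ < 1 the mixture is below its bubble point — single liquid phase.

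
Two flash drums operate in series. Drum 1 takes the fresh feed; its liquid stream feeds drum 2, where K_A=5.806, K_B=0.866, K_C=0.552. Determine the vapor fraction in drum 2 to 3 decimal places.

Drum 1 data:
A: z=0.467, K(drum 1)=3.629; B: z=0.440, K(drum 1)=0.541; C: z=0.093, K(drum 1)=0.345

V/F (drum 2) = 0.577

Drum 1:
Rachford–Rice: g(ψ₁) = Σ zᵢ(Kᵢ−1)/(1+ψ₁(Kᵢ−1)) = 0.
g(0) = ΣzᵢKᵢ − 1 = 0.965 and g(1) = 1 − Σzᵢ/Kᵢ = -0.212, so a root lies in (0, 1).
Iterate (Newton) starting at ψ₁ = 0.32:
  ψ₁ = 0.320: g = 0.3530, g' = -1.143 → ψ₁ = 0.629
  ψ₁ = 0.629: g = 0.0753, g' = -0.757 → ψ₁ = 0.728
  ψ₁ = 0.728: g = 0.0014, g' = -0.735 → ψ₁ = 0.730
Converged at ψ₁ = 0.730.
Drum-1 compositions:
  A: x = 0.160, y = 0.580
  B: x = 0.662, y = 0.358
  C: x = 0.178, y = 0.061
Drum-2 feed = drum-1 liquid: z₂ = (0.1600, 0.6618, 0.1782).
Drum 2:
Material balance + equilibrium reduce to Σ zᵢ(Kᵢ−1)/(1+ψ₂(Kᵢ−1)) = 0.
g(0) = ΣzᵢKᵢ − 1 = 0.600 and g(1) = 1 − Σzᵢ/Kᵢ = -0.115, so a root lies in (0, 1).
Iterate (Newton) starting at ψ₂ = 0.56:
  ψ₂ = 0.560: g = 0.0058, g' = -0.349 → ψ₂ = 0.577
Converged at ψ₂ = 0.577.
  A: x = 0.042, y = 0.246
  B: x = 0.717, y = 0.621
  C: x = 0.240, y = 0.133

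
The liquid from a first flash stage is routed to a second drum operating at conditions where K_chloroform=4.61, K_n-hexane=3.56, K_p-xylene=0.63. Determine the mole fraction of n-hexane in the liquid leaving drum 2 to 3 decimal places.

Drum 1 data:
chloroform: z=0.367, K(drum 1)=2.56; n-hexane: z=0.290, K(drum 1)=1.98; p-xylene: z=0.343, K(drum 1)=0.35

Drum 1:
Material balance + equilibrium reduce to Σ zᵢ(Kᵢ−1)/(1+ψ₁(Kᵢ−1)) = 0.
g(0) = ΣzᵢKᵢ − 1 = 0.634 and g(1) = 1 − Σzᵢ/Kᵢ = -0.270, so a root lies in (0, 1).
Newton–Raphson from ψ₁ = 0.6:
  ψ₁ = 0.600: g = 0.1092, g' = -0.738 → ψ₁ = 0.748
  ψ₁ = 0.748: g = -0.0057, g' = -0.832 → ψ₁ = 0.741
Converged at ψ₁ = 0.741.
Drum-1 compositions:
  chloroform: x = 0.170, y = 0.436
  n-hexane: x = 0.168, y = 0.333
  p-xylene: x = 0.662, y = 0.232
Drum-2 feed = drum-1 liquid: z₂ = (0.1702, 0.1680, 0.6618).
Drum 2:
Let ψ₂ = V/F and solve Σ zᵢ(Kᵢ−1)/(1+ψ₂(Kᵢ−1)) = 0.
Feasibility: ΣzᵢKᵢ = 1.800, Σzᵢ/Kᵢ = 1.135 — both > 1, two phases present.
Newton–Raphson from ψ₂ = 0.5:
  ψ₂ = 0.500: g = 0.1072, g' = -0.630 → ψ₂ = 0.670
  ψ₂ = 0.670: g = 0.0125, g' = -0.499 → ψ₂ = 0.695
Converged at ψ₂ = 0.695.
  chloroform: x = 0.048, y = 0.224
  n-hexane: x = 0.060, y = 0.215
  p-xylene: x = 0.891, y = 0.561

x_n-hexane (drum 2) = 0.060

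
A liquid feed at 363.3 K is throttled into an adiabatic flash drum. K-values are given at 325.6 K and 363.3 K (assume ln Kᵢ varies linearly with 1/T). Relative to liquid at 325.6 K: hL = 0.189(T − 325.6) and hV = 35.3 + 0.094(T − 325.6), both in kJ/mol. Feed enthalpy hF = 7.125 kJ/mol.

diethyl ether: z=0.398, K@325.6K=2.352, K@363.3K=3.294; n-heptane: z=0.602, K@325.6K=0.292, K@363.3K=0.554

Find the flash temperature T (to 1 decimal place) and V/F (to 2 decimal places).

Adiabatic flash: solve Rachford–Rice at each trial T, then check hF = ψ·hV(T) + (1−ψ)·hL(T).
  T = 325.6 K: K = (2.352, 0.292), RR gives ψ = 0.117, H_out = 4.126 kJ/mol
  T = 363.3 K: K = (3.294, 0.554), RR gives ψ = 0.630, H_out = 27.106 kJ/mol
  T = 344.5 K: K = (2.810, 0.410), RR gives ψ = 0.342, H_out = 15.020 kJ/mol
  T = 335.1 K: K = (2.579, 0.348), RR gives ψ = 0.229, H_out = 9.671 kJ/mol
  T = 330.4 K: K = (2.466, 0.319), RR gives ψ = 0.174, H_out = 6.970 kJ/mol
  T = 332.8 K: K = (2.523, 0.334), RR gives ψ = 0.202, H_out = 8.356 kJ/mol
Linear interpolation between T = 330.4 (H_out = 6.970) and T = 332.8 (H_out = 8.356) on hF = 7.125 gives T ≈ 330.7 K, at which ψ = 0.18.

T = 330.7 K, V/F = 0.18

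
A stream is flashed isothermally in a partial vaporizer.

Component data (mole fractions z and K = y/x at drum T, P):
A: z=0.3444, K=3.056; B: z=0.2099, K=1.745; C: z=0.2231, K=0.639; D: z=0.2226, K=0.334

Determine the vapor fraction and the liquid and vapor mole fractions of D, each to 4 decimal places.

ψ = 0.7109, x_D = 0.4227, y_D = 0.1412

Rachford–Rice: g(ψ) = Σ zᵢ(Kᵢ−1)/(1+ψ(Kᵢ−1)) = 0.
g(0) = ΣzᵢKᵢ − 1 = 0.6357 and g(1) = 1 − Σzᵢ/Kᵢ = -0.2486, so a root lies in (0, 1).
Newton–Raphson from ψ = 0.5:
  ψ = 0.5000: g = 0.14255, g' = -0.6810 → ψ = 0.7093
  ψ = 0.7093: g = 0.00110, g' = -0.6980 → ψ = 0.7109
Converged at ψ = 0.7109.
Compositions from xᵢ = zᵢ/(1+ψ(Kᵢ−1)), yᵢ = Kᵢxᵢ:
  A: x = 0.1399, y = 0.4276
  B: x = 0.1372, y = 0.2395
  C: x = 0.3001, y = 0.1918
  D: x = 0.4227, y = 0.1412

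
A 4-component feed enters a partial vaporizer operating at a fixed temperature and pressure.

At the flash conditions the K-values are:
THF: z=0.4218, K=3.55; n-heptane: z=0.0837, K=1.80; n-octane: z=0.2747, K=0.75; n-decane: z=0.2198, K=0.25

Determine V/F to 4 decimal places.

V/F = 0.6988

Material balance + equilibrium reduce to Σ zᵢ(Kᵢ−1)/(1+V/F(Kᵢ−1)) = 0.
Feasibility: ΣzᵢKᵢ = 1.9090, Σzᵢ/Kᵢ = 1.4108 — both > 1, two phases present.
Newton iteration, V/F⁰ = 0.31:
  V/F = 0.3100: g = 0.36514, g' = -1.1200 → V/F = 0.6360
  V/F = 0.6360: g = 0.05775, g' = -0.8988 → V/F = 0.7003
  V/F = 0.7003: g = -0.00142, g' = -0.9491 → V/F = 0.6988
Converged at V/F = 0.6988.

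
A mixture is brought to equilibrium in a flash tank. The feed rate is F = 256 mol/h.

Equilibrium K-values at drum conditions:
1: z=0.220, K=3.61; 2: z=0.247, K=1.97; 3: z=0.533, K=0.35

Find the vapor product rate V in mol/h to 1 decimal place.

V = 98.2 mol/h

Newton iteration, ψ⁰ = 0.5:
  ψ = 0.500: g = -0.1028, g' = -0.882 → ψ = 0.383
  ψ = 0.383: g = 0.0002, g' = -0.897 → ψ = 0.384
Converged at ψ = 0.384.
Then V = ψ·F = 0.3836·256 = 98.2 mol/h and L = F − V = 157.8 mol/h.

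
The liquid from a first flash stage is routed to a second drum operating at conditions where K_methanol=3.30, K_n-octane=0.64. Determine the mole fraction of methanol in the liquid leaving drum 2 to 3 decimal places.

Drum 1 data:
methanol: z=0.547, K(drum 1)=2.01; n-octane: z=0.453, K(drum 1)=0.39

x_methanol (drum 2) = 0.135

Drum 1:
Rachford–Rice: g(ψ₁) = Σ zᵢ(Kᵢ−1)/(1+ψ₁(Kᵢ−1)) = 0.
g(0) = ΣzᵢKᵢ − 1 = 0.276 and g(1) = 1 − Σzᵢ/Kᵢ = -0.434, so a root lies in (0, 1).
Binary case is linear: z₁(K₁−1)(1+ψ₁(K₂−1)) + z₂(K₂−1)(1+ψ₁(K₁−1)) = 0
⇒ ψ₁ = [z₁(K₁−1)+z₂(K₂−1)] / [−(K₁−1)(K₂−1)] = 0.2761/0.6161 = 0.448
Drum-1 compositions:
  methanol: x = 0.377, y = 0.757
  n-octane: x = 0.623, y = 0.243
Drum-2 feed = drum-1 liquid: z₂ = (0.3765, 0.6235).
Drum 2:
Let ψ₂ = V/F and solve Σ zᵢ(Kᵢ−1)/(1+ψ₂(Kᵢ−1)) = 0.
Check two-phase: ΣzᵢKᵢ = 1.642 > 1 and Σzᵢ/Kᵢ = 1.088 > 1, so g(0) = 0.642 > 0 and g(1) = -0.088 < 0.
Binary case is linear: z₁(K₁−1)(1+ψ₂(K₂−1)) + z₂(K₂−1)(1+ψ₂(K₁−1)) = 0
⇒ ψ₂ = [z₁(K₁−1)+z₂(K₂−1)] / [−(K₁−1)(K₂−1)] = 0.6416/0.8280 = 0.775
  methanol: x = 0.135, y = 0.447
  n-octane: x = 0.865, y = 0.553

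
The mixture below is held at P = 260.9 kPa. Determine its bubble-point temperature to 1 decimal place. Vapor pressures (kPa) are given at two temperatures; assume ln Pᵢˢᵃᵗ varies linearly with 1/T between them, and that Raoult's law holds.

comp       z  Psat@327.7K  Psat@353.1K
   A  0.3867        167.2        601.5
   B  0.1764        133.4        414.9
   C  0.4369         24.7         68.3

Bubble-point temperature: ΣzᵢPᵢˢᵃᵗ(T) = P. Interpolate ln Pᵢˢᵃᵗ = aᵢ + bᵢ/T.
  T = 327.7 K: ΣzᵢPᵢˢᵃᵗ = 98.98 kPa
  T = 353.1 K: ΣzᵢPᵢˢᵃᵗ = 335.63 kPa
  T = 340.4 K: ΣzᵢPᵢˢᵃᵗ = 186.27 kPa
  T = 346.8 K: ΣzᵢPᵢˢᵃᵗ = 251.91 kPa
  T = 350.0 K: ΣzᵢPᵢˢᵃᵗ = 291.80 kPa
  T = 348.4 K: ΣzᵢPᵢˢᵃᵗ = 271.21 kPa
  T = 347.6 K: ΣzᵢPᵢˢᵃᵗ = 261.41 kPa
Interpolating between 346.8 K and 347.6 K gives T ≈ 347.6 K.

T = 347.6 K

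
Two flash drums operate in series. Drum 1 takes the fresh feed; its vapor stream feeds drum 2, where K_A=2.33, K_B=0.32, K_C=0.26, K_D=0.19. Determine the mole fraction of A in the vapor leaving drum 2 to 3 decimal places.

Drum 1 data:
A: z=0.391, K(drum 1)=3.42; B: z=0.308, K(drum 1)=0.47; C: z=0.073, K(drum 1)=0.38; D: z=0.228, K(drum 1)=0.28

Drum 1:
Newton iteration, ψ₁⁰ = 0.5:
  ψ₁ = 0.500: g = -0.1160, g' = -0.976 → ψ₁ = 0.381
  ψ₁ = 0.381: g = 0.0021, g' = -1.028 → ψ₁ = 0.383
Converged at ψ₁ = 0.383.
Drum-1 compositions:
  A: x = 0.203, y = 0.694
  B: x = 0.387, y = 0.182
  C: x = 0.096, y = 0.036
  D: x = 0.315, y = 0.088
Drum-2 feed = drum-1 vapor: z₂ = (0.6938, 0.1817, 0.0364, 0.0882).
Drum 2:
Newton–Raphson from ψ₂ = 0.5:
  ψ₂ = 0.500: g = 0.2043, g' = -0.849 → ψ₂ = 0.741
  ψ₂ = 0.741: g = -0.0220, g' = -1.111 → ψ₂ = 0.721
  ψ₂ = 0.721: g = -0.0004, g' = -1.068 → ψ₂ = 0.720
Converged at ψ₂ = 0.720.
  A: x = 0.354, y = 0.826
  B: x = 0.356, y = 0.114
  C: x = 0.078, y = 0.020
  D: x = 0.212, y = 0.040

y_A (drum 2) = 0.826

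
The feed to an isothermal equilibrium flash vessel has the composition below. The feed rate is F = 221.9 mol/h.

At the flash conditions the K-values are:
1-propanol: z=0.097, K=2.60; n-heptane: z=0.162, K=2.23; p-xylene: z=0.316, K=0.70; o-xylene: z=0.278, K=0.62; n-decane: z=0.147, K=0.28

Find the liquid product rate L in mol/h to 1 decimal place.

L = 203.9 mol/h

Material balance + equilibrium reduce to Σ zᵢ(Kᵢ−1)/(1+ψ(Kᵢ−1)) = 0.
g(0) = ΣzᵢKᵢ − 1 = 0.048 and g(1) = 1 − Σzᵢ/Kᵢ = -0.535, so a root lies in (0, 1).
Iterate (Newton) starting at ψ = 0.5:
  ψ = 0.500: g = -0.1977, g' = -0.457 → ψ = 0.068
  ψ = 0.068: g = 0.0076, g' = -0.567 → ψ = 0.081
Converged at ψ = 0.081.
Then V = ψ·F = 0.0811·221.9 = 18.0 mol/h and L = F − V = 203.9 mol/h.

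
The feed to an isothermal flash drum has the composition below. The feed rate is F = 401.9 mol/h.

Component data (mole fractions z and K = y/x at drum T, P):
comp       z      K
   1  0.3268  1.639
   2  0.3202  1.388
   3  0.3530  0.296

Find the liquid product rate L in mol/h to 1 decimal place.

L = 309.9 mol/h

Iterate (Newton) starting at β = 0.38:
  β = 0.3800: g = -0.06298, g' = -0.4491 → β = 0.2398
  β = 0.2398: g = -0.00423, g' = -0.3939 → β = 0.2290
Converged at β = 0.2290.
Then V = β·F = 0.2290·401.9 = 92.0 mol/h and L = F − V = 309.9 mol/h.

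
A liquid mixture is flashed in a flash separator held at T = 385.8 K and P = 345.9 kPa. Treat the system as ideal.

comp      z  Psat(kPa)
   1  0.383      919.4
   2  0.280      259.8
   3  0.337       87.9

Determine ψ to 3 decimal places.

Raoult's law: Kᵢ = Pᵢˢᵃᵗ/P = Pᵢˢᵃᵗ/345.9.
  K_1 = 919.4/345.9 = 2.65799, K_2 = 259.8/345.9 = 0.75108, K_3 = 87.9/345.9 = 0.25412
Rachford–Rice: g(ψ) = Σ zᵢ(Kᵢ−1)/(1+ψ(Kᵢ−1)) = 0.
Check two-phase: ΣzᵢKᵢ = 1.314 > 1 and Σzᵢ/Kᵢ = 1.843 > 1, so g(0) = 0.314 > 0 and g(1) = -0.843 < 0.
Iterate (Newton) starting at ψ = 0.5:
  ψ = 0.500: g = -0.1333, g' = -0.814 → ψ = 0.336
  ψ = 0.336: g = -0.0039, g' = -0.789 → ψ = 0.331
Converged at ψ = 0.331.

ψ = 0.331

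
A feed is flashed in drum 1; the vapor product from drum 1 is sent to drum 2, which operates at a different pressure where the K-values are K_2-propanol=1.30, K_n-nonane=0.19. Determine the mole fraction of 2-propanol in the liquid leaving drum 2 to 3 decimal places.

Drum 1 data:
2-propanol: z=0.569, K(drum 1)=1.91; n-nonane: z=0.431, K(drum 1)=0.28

Drum 1:
Rachford–Rice: g(ψ₁) = Σ zᵢ(Kᵢ−1)/(1+ψ₁(Kᵢ−1)) = 0.
Check two-phase: ΣzᵢKᵢ = 1.207 > 1 and Σzᵢ/Kᵢ = 1.837 > 1, so g(0) = 0.207 > 0 and g(1) = -0.837 < 0.
Newton iteration, ψ₁⁰ = 0.5:
  ψ₁ = 0.500: g = -0.1290, g' = -0.768 → ψ₁ = 0.332
  ψ₁ = 0.332: g = -0.0102, g' = -0.664 → ψ₁ = 0.317
Converged at ψ₁ = 0.317.
Drum-1 compositions:
  2-propanol: x = 0.442, y = 0.844
  n-nonane: x = 0.558, y = 0.156
Drum-2 feed = drum-1 vapor: z₂ = (0.8437, 0.1563).
Drum 2:
Rachford–Rice: g(ψ₂) = Σ zᵢ(Kᵢ−1)/(1+ψ₂(Kᵢ−1)) = 0.
g(0) = ΣzᵢKᵢ − 1 = 0.126 and g(1) = 1 − Σzᵢ/Kᵢ = -0.472, so a root lies in (0, 1).
Binary case is linear: z₁(K₁−1)(1+ψ₂(K₂−1)) + z₂(K₂−1)(1+ψ₂(K₁−1)) = 0
⇒ ψ₂ = [z₁(K₁−1)+z₂(K₂−1)] / [−(K₁−1)(K₂−1)] = 0.1265/0.2430 = 0.521
  2-propanol: x = 0.730, y = 0.949
  n-nonane: x = 0.270, y = 0.051

x_2-propanol (drum 2) = 0.730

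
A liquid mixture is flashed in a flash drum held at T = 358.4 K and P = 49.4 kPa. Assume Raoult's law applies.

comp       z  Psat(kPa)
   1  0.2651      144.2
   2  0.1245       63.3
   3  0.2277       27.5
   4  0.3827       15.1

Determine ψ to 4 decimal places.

Raoult's law: Kᵢ = Pᵢˢᵃᵗ/P = Pᵢˢᵃᵗ/49.4.
  K_1 = 144.2/49.4 = 2.919028, K_2 = 63.3/49.4 = 1.281377, K_3 = 27.5/49.4 = 0.556680, K_4 = 15.1/49.4 = 0.305668
Rachford–Rice: g(ψ) = Σ zᵢ(Kᵢ−1)/(1+ψ(Kᵢ−1)) = 0.
Check two-phase: ΣzᵢKᵢ = 1.1771 > 1 and Σzᵢ/Kᵢ = 1.8490 > 1, so g(0) = 0.1771 > 0 and g(1) = -0.8490 < 0.
Newton–Raphson from ψ = 0.5:
  ψ = 0.5000: g = -0.24638, g' = -0.7686 → ψ = 0.1794
  ψ = 0.1794: g = -0.00143, g' = -0.8427 → ψ = 0.1777
Converged at ψ = 0.1777.

ψ = 0.1777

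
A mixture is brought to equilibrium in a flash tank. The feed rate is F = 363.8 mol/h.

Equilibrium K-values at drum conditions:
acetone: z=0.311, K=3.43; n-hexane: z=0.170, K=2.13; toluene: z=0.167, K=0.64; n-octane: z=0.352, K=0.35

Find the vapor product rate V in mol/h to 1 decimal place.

V = 204.9 mol/h

Rachford–Rice: g(β) = Σ zᵢ(Kᵢ−1)/(1+β(Kᵢ−1)) = 0.
g(0) = ΣzᵢKᵢ − 1 = 0.659 and g(1) = 1 − Σzᵢ/Kᵢ = -0.437, so a root lies in (0, 1).
Iterate (Newton) starting at β = 0.54:
  β = 0.540: g = 0.0190, g' = -0.814 → β = 0.563
Converged at β = 0.563.
Then V = β·F = 0.5633·363.8 = 204.9 mol/h and L = F − V = 158.9 mol/h.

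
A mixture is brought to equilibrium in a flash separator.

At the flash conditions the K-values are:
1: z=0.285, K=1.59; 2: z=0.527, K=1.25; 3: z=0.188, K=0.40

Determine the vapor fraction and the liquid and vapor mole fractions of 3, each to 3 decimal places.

Let ψ = V/F and solve Σ zᵢ(Kᵢ−1)/(1+ψ(Kᵢ−1)) = 0.
Feasibility: ΣzᵢKᵢ = 1.187, Σzᵢ/Kᵢ = 1.071 — both > 1, two phases present.
Iterate (Newton) starting at ψ = 0.34:
  ψ = 0.340: g = 0.1198, g' = -0.204 → ψ = 0.928
  ψ = 0.928: g = -0.0390, g' = -0.408 → ψ = 0.833
  ψ = 0.833: g = -0.0036, g' = -0.337 → ψ = 0.822
Converged at ψ = 0.822.
Compositions from xᵢ = zᵢ/(1+ψ(Kᵢ−1)), yᵢ = Kᵢxᵢ:
  1: x = 0.192, y = 0.305
  2: x = 0.437, y = 0.546
  3: x = 0.371, y = 0.148

ψ = 0.822, x_3 = 0.371, y_3 = 0.148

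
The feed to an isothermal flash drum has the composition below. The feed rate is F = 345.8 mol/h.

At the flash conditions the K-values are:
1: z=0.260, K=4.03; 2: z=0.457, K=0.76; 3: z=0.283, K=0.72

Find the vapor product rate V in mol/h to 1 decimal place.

Iterate (Newton) starting at β = 0.5:
  β = 0.500: g = 0.0965, g' = -0.441 → β = 0.719
  β = 0.719: g = 0.0162, g' = -0.310 → β = 0.771
  β = 0.771: g = 0.0005, g' = -0.290 → β = 0.773
Converged at β = 0.773.
Then V = β·F = 0.7727·345.8 = 267.2 mol/h and L = F − V = 78.6 mol/h.

V = 267.2 mol/h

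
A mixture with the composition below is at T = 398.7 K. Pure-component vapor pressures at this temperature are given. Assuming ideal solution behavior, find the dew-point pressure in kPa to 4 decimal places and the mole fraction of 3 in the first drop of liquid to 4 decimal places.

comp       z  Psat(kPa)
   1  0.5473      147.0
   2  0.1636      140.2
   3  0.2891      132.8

Pdew = 141.5029 kPa, x_3 = 0.3080

At the dew point ψ → 1, so Σzᵢ/Kᵢ = 1 with Kᵢ = Pᵢˢᵃᵗ/P ⇒ 1/P = Σzᵢ/Pᵢˢᵃᵗ.
1/P = 0.5473/147.0 + 0.1636/140.2 + 0.2891/132.8 = 0.0070670 ⇒ P = 141.5029 kPa
xᵢ = zᵢP/Pᵢˢᵃᵗ ⇒ x_3 = 0.2891·141.5029/132.8 = 0.3080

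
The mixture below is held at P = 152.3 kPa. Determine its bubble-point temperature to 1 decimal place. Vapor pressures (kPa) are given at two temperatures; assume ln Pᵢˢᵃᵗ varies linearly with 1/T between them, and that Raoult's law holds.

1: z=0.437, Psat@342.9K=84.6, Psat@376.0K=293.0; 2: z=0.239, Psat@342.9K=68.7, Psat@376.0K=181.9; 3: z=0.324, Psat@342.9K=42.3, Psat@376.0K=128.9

Bubble-point temperature: ΣzᵢPᵢˢᵃᵗ(T) = P. Interpolate ln Pᵢˢᵃᵗ = aᵢ + bᵢ/T.
  T = 342.9 K: ΣzᵢPᵢˢᵃᵗ = 67.09 kPa
  T = 376.0 K: ΣzᵢPᵢˢᵃᵗ = 213.28 kPa
  T = 359.4 K: ΣzᵢPᵢˢᵃᵗ = 122.45 kPa
  T = 367.7 K: ΣzᵢPᵢˢᵃᵗ = 162.57 kPa
  T = 363.5 K: ΣzᵢPᵢˢᵃᵗ = 141.07 kPa
  T = 365.6 K: ΣzᵢPᵢˢᵃᵗ = 151.49 kPa
Interpolating between 365.6 K and 367.7 K gives T ≈ 365.8 K.

T = 365.8 K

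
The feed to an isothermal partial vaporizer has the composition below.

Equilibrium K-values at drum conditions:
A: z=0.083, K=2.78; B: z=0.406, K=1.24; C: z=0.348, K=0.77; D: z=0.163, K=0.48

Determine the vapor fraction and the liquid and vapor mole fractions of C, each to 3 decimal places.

ψ = 0.304, x_C = 0.374, y_C = 0.288

Material balance + equilibrium reduce to Σ zᵢ(Kᵢ−1)/(1+ψ(Kᵢ−1)) = 0.
Check two-phase: ΣzᵢKᵢ = 1.080 > 1 and Σzᵢ/Kᵢ = 1.149 > 1, so g(0) = 0.080 > 0 and g(1) = -0.149 < 0.
Newton–Raphson from ψ = 0.39:
  ψ = 0.390: g = -0.0179, g' = -0.203 → ψ = 0.301
  ψ = 0.301: g = 0.0005, g' = -0.215 → ψ = 0.304
Converged at ψ = 0.304.
Compositions from xᵢ = zᵢ/(1+ψ(Kᵢ−1)), yᵢ = Kᵢxᵢ:
  A: x = 0.054, y = 0.150
  B: x = 0.378, y = 0.469
  C: x = 0.374, y = 0.288
  D: x = 0.194, y = 0.093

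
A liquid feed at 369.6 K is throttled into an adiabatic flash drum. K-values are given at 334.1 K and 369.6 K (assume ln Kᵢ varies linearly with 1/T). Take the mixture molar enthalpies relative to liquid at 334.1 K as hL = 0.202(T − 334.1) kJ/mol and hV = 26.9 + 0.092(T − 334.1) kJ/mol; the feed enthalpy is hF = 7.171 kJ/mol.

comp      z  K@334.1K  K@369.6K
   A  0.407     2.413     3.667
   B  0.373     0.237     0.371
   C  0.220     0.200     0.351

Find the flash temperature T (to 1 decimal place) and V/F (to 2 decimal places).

T = 343.6 K, V/F = 0.20

Adiabatic flash: solve Rachford–Rice at each trial T, then check hF = ψ·hV(T) + (1−ψ)·hL(T).
  T = 334.1 K: K = (2.413, 0.237, 0.200), RR gives ψ = 0.104, H_out = 2.806 kJ/mol
  T = 369.6 K: K = (3.667, 0.371, 0.351), RR gives ψ = 0.417, H_out = 16.763 kJ/mol
  T = 351.9 K: K = (3.008, 0.300, 0.269), RR gives ψ = 0.277, H_out = 10.496 kJ/mol
  T = 343.0 K: K = (2.702, 0.268, 0.233), RR gives ψ = 0.198, H_out = 6.918 kJ/mol
  T = 347.4 K: K = (2.851, 0.283, 0.250), RR gives ψ = 0.238, H_out = 8.739 kJ/mol
  T = 345.2 K: K = (2.776, 0.275, 0.241), RR gives ψ = 0.218, H_out = 7.843 kJ/mol
Linear interpolation between T = 343.0 (H_out = 6.918) and T = 345.2 (H_out = 7.843) on hF = 7.171 gives T ≈ 343.6 K, at which ψ = 0.20.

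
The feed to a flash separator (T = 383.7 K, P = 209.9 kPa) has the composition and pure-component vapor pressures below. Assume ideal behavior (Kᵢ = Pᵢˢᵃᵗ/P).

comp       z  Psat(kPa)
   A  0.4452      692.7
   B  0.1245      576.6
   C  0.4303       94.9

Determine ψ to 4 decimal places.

ψ = 0.8408

Raoult's law: Kᵢ = Pᵢˢᵃᵗ/P = Pᵢˢᵃᵗ/209.9.
  K_A = 692.7/209.9 = 3.300143, K_B = 576.6/209.9 = 2.747022, K_C = 94.9/209.9 = 0.452120
Material balance + equilibrium reduce to Σ zᵢ(Kᵢ−1)/(1+ψ(Kᵢ−1)) = 0.
Feasibility: ΣzᵢKᵢ = 2.0058, Σzᵢ/Kᵢ = 1.1320 — both > 1, two phases present.
Newton iteration, ψ⁰ = 0.5:
  ψ = 0.5000: g = 0.26767, g' = -0.8628 → ψ = 0.8102
  ψ = 0.8102: g = 0.02369, g' = -0.7700 → ψ = 0.8410
  ψ = 0.8410: g = -0.00014, g' = -0.7801 → ψ = 0.8408
Converged at ψ = 0.8408.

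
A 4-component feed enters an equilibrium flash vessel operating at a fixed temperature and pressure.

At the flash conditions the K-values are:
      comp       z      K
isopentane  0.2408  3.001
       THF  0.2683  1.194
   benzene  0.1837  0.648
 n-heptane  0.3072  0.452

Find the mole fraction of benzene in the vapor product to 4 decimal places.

Material balance + equilibrium reduce to Σ zᵢ(Kᵢ−1)/(1+V/F(Kᵢ−1)) = 0.
Feasibility: ΣzᵢKᵢ = 1.3009, Σzᵢ/Kᵢ = 1.2681 — both > 1, two phases present.
Iterate (Newton) starting at V/F = 0.5:
  V/F = 0.5000: g = -0.02205, g' = -0.4579 → V/F = 0.4518
  V/F = 0.4518: g = 0.00026, g' = -0.4696 → V/F = 0.4524
Converged at V/F = 0.4524.
Compositions from xᵢ = zᵢ/(1+V/F(Kᵢ−1)), yᵢ = Kᵢxᵢ:
  isopentane: x = 0.1264, y = 0.3793
  THF: x = 0.2467, y = 0.2945
  benzene: x = 0.2185, y = 0.1416
  n-heptane: x = 0.4085, y = 0.1846

y_benzene = 0.1416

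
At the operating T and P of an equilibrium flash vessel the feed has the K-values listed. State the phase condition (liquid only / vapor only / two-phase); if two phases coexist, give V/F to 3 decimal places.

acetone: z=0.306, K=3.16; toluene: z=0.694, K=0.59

two-phase, V/F = 0.425

ΣzᵢKᵢ = 1.376; Σzᵢ/Kᵢ = 1.273.
Both exceed 1, so a two-phase solution exists.
Material balance + equilibrium reduce to Σ zᵢ(Kᵢ−1)/(1+ψ(Kᵢ−1)) = 0.
Binary case is linear: z₁(K₁−1)(1+ψ(K₂−1)) + z₂(K₂−1)(1+ψ(K₁−1)) = 0
⇒ ψ = [z₁(K₁−1)+z₂(K₂−1)] / [−(K₁−1)(K₂−1)] = 0.3764/0.8856 = 0.425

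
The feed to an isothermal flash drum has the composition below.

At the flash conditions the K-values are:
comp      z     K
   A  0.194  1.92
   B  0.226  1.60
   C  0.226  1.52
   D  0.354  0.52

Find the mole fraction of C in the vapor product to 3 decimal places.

Let ψ = V/F and solve Σ zᵢ(Kᵢ−1)/(1+ψ(Kᵢ−1)) = 0.
g(0) = ΣzᵢKᵢ − 1 = 0.262 and g(1) = 1 − Σzᵢ/Kᵢ = -0.072, so a root lies in (0, 1).
Newton–Raphson from ψ = 0.42:
  ψ = 0.420: g = 0.1207, g' = -0.306 → ψ = 0.814
  ψ = 0.814: g = -0.0031, g' = -0.340 → ψ = 0.805
Converged at ψ = 0.805.
Compositions from xᵢ = zᵢ/(1+ψ(Kᵢ−1)), yᵢ = Kᵢxᵢ:
  A: x = 0.111, y = 0.214
  B: x = 0.152, y = 0.244
  C: x = 0.159, y = 0.242
  D: x = 0.577, y = 0.300

y_C = 0.242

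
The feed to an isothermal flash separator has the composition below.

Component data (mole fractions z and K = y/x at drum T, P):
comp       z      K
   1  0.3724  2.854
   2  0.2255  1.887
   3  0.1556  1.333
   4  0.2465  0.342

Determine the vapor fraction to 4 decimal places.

Rachford–Rice: g(ψ) = Σ zᵢ(Kᵢ−1)/(1+ψ(Kᵢ−1)) = 0.
Check two-phase: ΣzᵢKᵢ = 1.7801 > 1 and Σzᵢ/Kᵢ = 1.0875 > 1, so g(0) = 0.7801 > 0 and g(1) = -0.0875 < 0.
Iterate (Newton) starting at ψ = 0.5:
  ψ = 0.5000: g = 0.29955, g' = -0.6796 → ψ = 0.9408
  ψ = 0.9408: g = -0.02567, g' = -0.9681 → ψ = 0.9143
  ψ = 0.9143: g = -0.00075, g' = -0.9128 → ψ = 0.9134
Converged at ψ = 0.9134.

ψ = 0.9134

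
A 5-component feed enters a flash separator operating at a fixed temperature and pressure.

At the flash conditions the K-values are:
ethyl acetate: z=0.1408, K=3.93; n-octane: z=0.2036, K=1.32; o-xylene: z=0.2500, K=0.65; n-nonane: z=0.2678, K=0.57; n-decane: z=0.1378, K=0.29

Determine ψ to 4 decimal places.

Newton iteration, ψ⁰ = 0.5:
  ψ = 0.5000: g = -0.18091, g' = -0.5067 → ψ = 0.1430
  ψ = 0.1430: g = 0.02934, g' = -0.7956 → ψ = 0.1799
  ψ = 0.1799: g = 0.00143, g' = -0.7214 → ψ = 0.1818
Converged at ψ = 0.1818.

ψ = 0.1818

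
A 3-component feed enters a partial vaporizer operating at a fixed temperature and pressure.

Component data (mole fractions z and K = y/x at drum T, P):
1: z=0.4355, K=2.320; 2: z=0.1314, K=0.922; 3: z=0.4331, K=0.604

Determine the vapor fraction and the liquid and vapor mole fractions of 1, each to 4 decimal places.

ψ = 0.8543, x_1 = 0.2047, y_1 = 0.4749

Rachford–Rice: g(ψ) = Σ zᵢ(Kᵢ−1)/(1+ψ(Kᵢ−1)) = 0.
Feasibility: ΣzᵢKᵢ = 1.3931, Σzᵢ/Kᵢ = 1.0473 — both > 1, two phases present.
Iterate (Newton) starting at ψ = 0.34:
  ψ = 0.3400: g = 0.18806, g' = -0.4530 → ψ = 0.7551
  ψ = 0.7551: g = 0.03234, g' = -0.3294 → ψ = 0.8533
  ψ = 0.8533: g = 0.00034, g' = -0.3237 → ψ = 0.8543
Converged at ψ = 0.8543.
Compositions from xᵢ = zᵢ/(1+ψ(Kᵢ−1)), yᵢ = Kᵢxᵢ:
  1: x = 0.2047, y = 0.4749
  2: x = 0.1408, y = 0.1298
  3: x = 0.6545, y = 0.3953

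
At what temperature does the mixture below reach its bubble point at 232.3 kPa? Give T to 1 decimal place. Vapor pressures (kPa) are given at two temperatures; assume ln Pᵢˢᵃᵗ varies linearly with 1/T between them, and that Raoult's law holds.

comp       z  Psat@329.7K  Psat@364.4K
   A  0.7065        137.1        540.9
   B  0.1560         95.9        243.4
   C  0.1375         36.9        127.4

T = 346.9 K

Bubble-point temperature: ΣzᵢPᵢˢᵃᵗ(T) = P. Interpolate ln Pᵢˢᵃᵗ = aᵢ + bᵢ/T.
  T = 329.7 K: ΣzᵢPᵢˢᵃᵗ = 116.90 kPa
  T = 364.4 K: ΣzᵢPᵢˢᵃᵗ = 437.63 kPa
  T = 347.0 K: ΣzᵢPᵢˢᵃᵗ = 232.79 kPa
  T = 338.4 K: ΣzᵢPᵢˢᵃᵗ = 166.63 kPa
  T = 342.7 K: ΣzᵢPᵢˢᵃᵗ = 197.34 kPa
  T = 344.9 K: ΣzᵢPᵢˢᵃᵗ = 214.84 kPa
Interpolating between 344.9 K and 347.0 K gives T ≈ 346.9 K.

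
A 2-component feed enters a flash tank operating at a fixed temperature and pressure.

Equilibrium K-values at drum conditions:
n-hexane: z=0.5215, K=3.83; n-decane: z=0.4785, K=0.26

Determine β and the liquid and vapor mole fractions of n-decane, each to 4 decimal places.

Let β = V/F and solve Σ zᵢ(Kᵢ−1)/(1+β(Kᵢ−1)) = 0.
g(0) = ΣzᵢKᵢ − 1 = 1.1218 and g(1) = 1 − Σzᵢ/Kᵢ = -0.9765, so a root lies in (0, 1).
Iterate (Newton) starting at β = 0.5:
  β = 0.5000: g = 0.04907, g' = -1.3763 → β = 0.5357
Converged at β = 0.5356.
Compositions from xᵢ = zᵢ/(1+β(Kᵢ−1)), yᵢ = Kᵢxᵢ:
  n-hexane: x = 0.2073, y = 0.7939
  n-decane: x = 0.7927, y = 0.2061

β = 0.5356, x_n-decane = 0.7927, y_n-decane = 0.2061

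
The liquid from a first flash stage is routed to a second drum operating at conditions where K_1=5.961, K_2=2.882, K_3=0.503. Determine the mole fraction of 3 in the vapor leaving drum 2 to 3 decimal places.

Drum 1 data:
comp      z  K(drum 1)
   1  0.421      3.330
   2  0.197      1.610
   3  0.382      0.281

Drum 1:
Newton–Raphson from ψ₁ = 0.5:
  ψ₁ = 0.500: g = 0.1164, g' = -1.012 → ψ₁ = 0.615
  ψ₁ = 0.615: g = -0.0018, g' = -1.060 → ψ₁ = 0.613
Converged at ψ₁ = 0.613.
Drum-1 compositions:
  1: x = 0.173, y = 0.577
  2: x = 0.143, y = 0.231
  3: x = 0.683, y = 0.192
Drum-2 feed = drum-1 liquid: z₂ = (0.1733, 0.1434, 0.6833).
Drum 2:
Material balance + equilibrium reduce to Σ zᵢ(Kᵢ−1)/(1+ψ₂(Kᵢ−1)) = 0.
Feasibility: ΣzᵢKᵢ = 1.790, Σzᵢ/Kᵢ = 1.437 — both > 1, two phases present.
Newton–Raphson from ψ₂ = 0.67:
  ψ₂ = 0.670: g = -0.1909, g' = -0.707 → ψ₂ = 0.400
  ψ₂ = 0.400: g = 0.0183, g' = -0.907 → ψ₂ = 0.420
Converged at ψ₂ = 0.420.
  1: x = 0.056, y = 0.335
  2: x = 0.080, y = 0.231
  3: x = 0.864, y = 0.434

y_3 (drum 2) = 0.434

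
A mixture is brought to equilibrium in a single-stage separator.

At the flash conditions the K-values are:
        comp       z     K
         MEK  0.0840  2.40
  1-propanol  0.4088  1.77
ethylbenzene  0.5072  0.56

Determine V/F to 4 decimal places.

V/F = 0.5300

Material balance + equilibrium reduce to Σ zᵢ(Kᵢ−1)/(1+V/F(Kᵢ−1)) = 0.
Feasibility: ΣzᵢKᵢ = 1.2092, Σzᵢ/Kᵢ = 1.1717 — both > 1, two phases present.
Iterate (Newton) starting at V/F = 0.6:
  V/F = 0.6000: g = -0.02400, g' = -0.3433 → V/F = 0.5301
  V/F = 0.5301: g = -0.00001, g' = -0.3435 → V/F = 0.5300
Converged at V/F = 0.5300.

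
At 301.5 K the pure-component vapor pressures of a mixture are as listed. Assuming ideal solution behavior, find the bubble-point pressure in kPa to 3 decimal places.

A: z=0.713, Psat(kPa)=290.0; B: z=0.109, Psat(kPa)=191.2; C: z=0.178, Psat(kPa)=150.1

At the bubble point ψ → 0, so ΣzᵢKᵢ = 1 with Kᵢ = Pᵢˢᵃᵗ/P ⇒ P = ΣzᵢPᵢˢᵃᵗ.
P = 0.713·290.0 + 0.109·191.2 + 0.178·150.1 = 254.329 kPa

Pbub = 254.329 kPa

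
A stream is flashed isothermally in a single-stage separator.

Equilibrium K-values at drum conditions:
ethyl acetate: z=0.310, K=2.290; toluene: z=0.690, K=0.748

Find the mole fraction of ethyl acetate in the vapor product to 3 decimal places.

Binary case is linear: z₁(K₁−1)(1+ψ(K₂−1)) + z₂(K₂−1)(1+ψ(K₁−1)) = 0
⇒ ψ = [z₁(K₁−1)+z₂(K₂−1)] / [−(K₁−1)(K₂−1)] = 0.2260/0.3251 = 0.695
Compositions from xᵢ = zᵢ/(1+ψ(Kᵢ−1)), yᵢ = Kᵢxᵢ:
  ethyl acetate: x = 0.163, y = 0.374
  toluene: x = 0.837, y = 0.626

y_ethyl acetate = 0.374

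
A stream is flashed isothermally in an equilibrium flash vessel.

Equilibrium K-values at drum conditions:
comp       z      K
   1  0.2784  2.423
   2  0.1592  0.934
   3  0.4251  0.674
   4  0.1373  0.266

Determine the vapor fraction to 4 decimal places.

ψ = 0.2654

Material balance + equilibrium reduce to Σ zᵢ(Kᵢ−1)/(1+ψ(Kᵢ−1)) = 0.
Check two-phase: ΣzᵢKᵢ = 1.1463 > 1 and Σzᵢ/Kᵢ = 1.4322 > 1, so g(0) = 0.1463 > 0 and g(1) = -0.4322 < 0.
Newton–Raphson from ψ = 0.66:
  ψ = 0.6600: g = -0.17874, g' = -0.5023 → ψ = 0.3042
  ψ = 0.3042: g = -0.01781, g' = -0.4536 → ψ = 0.2649
  ψ = 0.2649: g = 0.00023, g' = -0.4662 → ψ = 0.2654
Converged at ψ = 0.2654.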